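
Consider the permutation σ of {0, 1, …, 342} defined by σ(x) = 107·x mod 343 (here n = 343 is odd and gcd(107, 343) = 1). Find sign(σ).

Orbit of 312 under x↦107x: [312, 113, 86, 284, 204, 219, 109]… (length divides ord_343(107)).
7 cycles of lengths [147, 147, 21, 21, 3, 3, 1].
With 7 cycles on 343 points, sign = (−1)^{343−7} = +1.
Zolotarev: (107|343) = +1, matching the cycle-count sign.

+1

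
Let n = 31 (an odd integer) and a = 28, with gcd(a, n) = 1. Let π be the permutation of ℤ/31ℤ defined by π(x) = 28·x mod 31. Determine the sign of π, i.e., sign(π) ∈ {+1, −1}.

+1

Trace 14: π^k(14) = [14, 20, 2, 25, 18, 8, 7] for k=0..6.
Cycle type of π: 15×2 + 1; total 3 cycles.
Σ(ℓ_i−1) = 31−3 = 28; sign = (−1)^28 = +1.
Zolotarev: (28|31) = +1, matching the cycle-count sign.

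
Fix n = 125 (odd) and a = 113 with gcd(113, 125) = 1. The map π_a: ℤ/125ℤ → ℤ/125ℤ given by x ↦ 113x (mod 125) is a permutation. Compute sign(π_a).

-1

Trace 34: π^k(34) = [34, 92, 21, 123, 24, 87, 81] for k=0..6.
The orbit structure of x ↦ 113x mod 125: 4 orbits of sizes [100, 20, 4, 1].
With 4 cycles on 125 points, sign = (−1)^{125−4} = -1.
Via Zolotarev, sign(π_{113}) = (113|125) = -1.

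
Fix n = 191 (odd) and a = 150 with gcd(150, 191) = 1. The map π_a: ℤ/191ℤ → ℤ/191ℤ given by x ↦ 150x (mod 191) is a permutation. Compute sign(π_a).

Start at x=25: 25 → 121 → 5 → 177 → 1 → 150 → 153 → … (one orbit).
π_150 has 11 disjoint cycles with lengths [19, 19, 19, 19, 19, 19, 19, 19, 19, 19, 1] on {0,…,190}.
With 11 cycles on 191 points, sign = (−1)^{191−11} = +1.
The Jacobi symbol (150|191) = +1 (Zolotarev) agrees.

+1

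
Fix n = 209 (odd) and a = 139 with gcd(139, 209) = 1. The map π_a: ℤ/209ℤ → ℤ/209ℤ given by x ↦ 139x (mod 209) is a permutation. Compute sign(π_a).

-1

Orbit of 180 under x↦139x: [180, 149, 20, 63, 188, 7, 137]… (length divides ord_209(139)).
π_139 has 6 disjoint cycles with lengths [90, 90, 10, 9, 9, 1] on {0,…,208}.
sign(π) = (−1)^{n − #cycles} = (−1)^{209−6} = (−1)^203 = -1.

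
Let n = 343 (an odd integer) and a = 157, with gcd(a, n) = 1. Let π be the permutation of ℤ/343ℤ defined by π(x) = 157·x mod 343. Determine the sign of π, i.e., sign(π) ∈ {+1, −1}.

Orbit of 206 under x↦157x: [206, 100, 265, 102, 236, 8, 227]… (length divides ord_343(157)).
Decompose π into cycles: lengths [294, 42, 6, 1] (4 cycles, including the fixed point 0).
4 cycles on 343: each ℓ→(−1)^(ℓ−1), product (−1)^339 = -1.

-1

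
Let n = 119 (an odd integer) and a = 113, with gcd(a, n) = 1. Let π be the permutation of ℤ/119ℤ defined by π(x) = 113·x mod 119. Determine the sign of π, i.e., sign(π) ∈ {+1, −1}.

-1

Orbit of 106 under x↦113x: [106, 78, 8, 71, 50, 57, 15]… (length divides ord_119(113)).
The orbit structure of x ↦ 113x mod 119: 14 orbits of sizes [16, 16, 16, 16, 16, 16, 16, 1, 1, 1, 1, 1, 1, 1].
sign(π) = (−1)^{n − #cycles} = (−1)^{119−14} = (−1)^105 = -1.
Via Zolotarev, sign(π_{113}) = (113|119) = -1.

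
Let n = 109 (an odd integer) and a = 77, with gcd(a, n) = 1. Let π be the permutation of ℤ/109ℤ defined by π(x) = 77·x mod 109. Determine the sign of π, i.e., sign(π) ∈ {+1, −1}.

-1

Start at x=82: 82 → 101 → 38 → 92 → 108 → 32 → 66 → … (one orbit).
Decompose π into cycles: lengths [36, 36, 36, 1] (4 cycles, including the fixed point 0).
4 cycles on 109: each ℓ→(−1)^(ℓ−1), product (−1)^105 = -1.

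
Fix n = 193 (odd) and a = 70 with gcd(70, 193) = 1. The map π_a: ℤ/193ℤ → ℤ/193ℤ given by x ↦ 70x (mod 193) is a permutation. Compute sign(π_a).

-1

Start at x=92: 92 → 71 → 145 → 114 → 67 → 58 → 7 → … (one orbit).
π_70 has 2 disjoint cycles with lengths [192, 1] on {0,…,192}.
2 cycles on 193: each ℓ→(−1)^(ℓ−1), product (−1)^191 = -1.
Zolotarev: (70|193) = -1, matching the cycle-count sign.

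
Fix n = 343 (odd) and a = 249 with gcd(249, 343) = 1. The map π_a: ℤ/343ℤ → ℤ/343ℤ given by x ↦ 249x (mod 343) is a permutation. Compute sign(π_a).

+1

Start at x=25: 25 → 51 → 8 → 277 → 30 → 267 → 284 → … (one orbit).
The orbit structure of x ↦ 249x mod 343: 7 orbits of sizes [147, 147, 21, 21, 3, 3, 1].
343 − 7 = 336 transpositions; sign(π) = (−1)^336 = +1.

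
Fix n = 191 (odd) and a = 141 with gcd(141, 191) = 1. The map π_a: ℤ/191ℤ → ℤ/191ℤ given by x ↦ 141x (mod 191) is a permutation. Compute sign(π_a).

Start at x=40: 40 → 101 → 107 → 189 → 100 → 157 → 172 → … (one orbit).
π_141 has 2 disjoint cycles with lengths [190, 1] on {0,…,190}.
n − c = 191 − 2 = 189; sign = (−1)^189 = -1.
The Jacobi symbol (141|191) = -1 (Zolotarev) agrees.

-1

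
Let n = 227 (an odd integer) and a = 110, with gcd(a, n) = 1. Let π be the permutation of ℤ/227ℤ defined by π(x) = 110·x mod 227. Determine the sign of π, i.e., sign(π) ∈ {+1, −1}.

Trace 190: π^k(190) = [190, 16, 171, 196, 222, 131, 109] for k=0..6.
Cycle type of π: 113×2 + 1; total 3 cycles.
With 3 cycles on 227 points, sign = (−1)^{227−3} = +1.

+1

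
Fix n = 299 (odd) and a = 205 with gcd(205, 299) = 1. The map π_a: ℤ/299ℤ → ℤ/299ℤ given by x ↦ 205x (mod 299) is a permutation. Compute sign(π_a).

Start at x=114: 114 → 48 → 272 → 146 → 30 → 170 → 166 → … (one orbit).
Cycle lengths of π_205 on ℤ/299ℤ: [66, 66, 66, 66, 22, 6, 6, 1]; 8 cycles in total.
8 cycles on 299: each ℓ→(−1)^(ℓ−1), product (−1)^291 = -1.
Zolotarev: (205|299) = -1, matching the cycle-count sign.

-1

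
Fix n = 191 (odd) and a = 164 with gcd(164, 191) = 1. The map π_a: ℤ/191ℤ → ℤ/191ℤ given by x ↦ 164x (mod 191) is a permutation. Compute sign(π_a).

Start at x=88: 88 → 107 → 167 → 75 → 76 → 49 → 14 → … (one orbit).
2 cycles of lengths [190, 1].
n − c = 191 − 2 = 189; sign = (−1)^189 = -1.

-1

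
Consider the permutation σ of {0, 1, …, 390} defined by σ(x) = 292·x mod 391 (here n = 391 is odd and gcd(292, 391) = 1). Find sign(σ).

Orbit of 311 under x↦292x: [311, 100, 266, 254, 269, 348, 347]… (length divides ord_391(292)).
Cycle lengths of π_292 on ℤ/391ℤ: [176, 176, 16, 11, 11, 1]; 6 cycles in total.
6 cycles on 391: each ℓ→(−1)^(ℓ−1), product (−1)^385 = -1.
(292|391)_J = -1 (Zolotarev's lemma cross-check).

-1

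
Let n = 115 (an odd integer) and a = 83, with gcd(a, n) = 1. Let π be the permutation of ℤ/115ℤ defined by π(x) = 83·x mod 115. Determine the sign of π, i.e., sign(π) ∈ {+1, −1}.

+1

Start at x=94: 94 → 97 → 1 → 83 → 104 → 7 → 6 → … (one orbit).
5 cycles of lengths [44, 44, 22, 4, 1].
115 − 5 = 110 transpositions; sign(π) = (−1)^110 = +1.
The Jacobi symbol (83|115) = +1 (Zolotarev) agrees.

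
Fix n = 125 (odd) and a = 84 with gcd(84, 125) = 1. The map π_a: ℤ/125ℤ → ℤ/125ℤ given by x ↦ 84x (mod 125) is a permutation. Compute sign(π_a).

Orbit of 6 under x↦84x: [6, 4, 86, 99, 66, 44, 71]… (length divides ord_125(84)).
π_84 has 7 disjoint cycles with lengths [50, 50, 10, 10, 2, 2, 1] on {0,…,124}.
n − c = 125 − 7 = 118; sign = (−1)^118 = +1.

+1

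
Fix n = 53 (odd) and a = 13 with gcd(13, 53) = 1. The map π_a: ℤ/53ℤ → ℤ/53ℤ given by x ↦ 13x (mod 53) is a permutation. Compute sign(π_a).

Start at x=36: 36 → 44 → 42 → 16 → 49 → 1 → 13 → … (one orbit).
Cycle lengths of π_13 on ℤ/53ℤ: [13, 13, 13, 13, 1]; 5 cycles in total.
Σ(ℓ_i−1) = 53−5 = 48; sign = (−1)^48 = +1.
Via Zolotarev, sign(π_{13}) = (13|53) = +1.

+1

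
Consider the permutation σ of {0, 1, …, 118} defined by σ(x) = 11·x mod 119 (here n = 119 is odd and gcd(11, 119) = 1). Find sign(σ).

Trace 93: π^k(93) = [93, 71, 67, 23, 15, 46, 30] for k=0..6.
Decompose π into cycles: lengths [48, 48, 16, 3, 3, 1] (6 cycles, including the fixed point 0).
sign(π) = (−1)^{n − #cycles} = (−1)^{119−6} = (−1)^113 = -1.
Check: (11/119) = -1 by Zolotarev.

-1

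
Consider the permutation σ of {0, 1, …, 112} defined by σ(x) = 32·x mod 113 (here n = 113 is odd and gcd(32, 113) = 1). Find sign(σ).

Orbit of 60 under x↦32x: [60, 112, 81, 106, 2, 64, 14]… (length divides ord_113(32)).
π_32 has 5 disjoint cycles with lengths [28, 28, 28, 28, 1] on {0,…,112}.
With 5 cycles on 113 points, sign = (−1)^{113−5} = +1.

+1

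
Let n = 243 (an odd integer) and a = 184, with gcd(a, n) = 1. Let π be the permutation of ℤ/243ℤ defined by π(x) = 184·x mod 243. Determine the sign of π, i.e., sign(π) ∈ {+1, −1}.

Trace 184: π^k(184) = [184, 79, 199, 166, 169, 235, 229] for k=0..6.
Cycle type of π: 81×2 + 27×2 + 9×2 + 3×2 + 1×3; total 11 cycles.
243 − 11 = 232 transpositions; sign(π) = (−1)^232 = +1.
Via Zolotarev, sign(π_{184}) = (184|243) = +1.

+1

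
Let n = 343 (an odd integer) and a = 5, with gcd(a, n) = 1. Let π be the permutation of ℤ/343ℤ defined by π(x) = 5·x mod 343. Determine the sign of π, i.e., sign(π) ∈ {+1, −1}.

-1

Orbit of 1 under x↦5x: [1, 5, 25, 125, 282, 38, 190]… (length divides ord_343(5)).
Decompose π into cycles: lengths [294, 42, 6, 1] (4 cycles, including the fixed point 0).
343 − 4 = 339 transpositions; sign(π) = (−1)^339 = -1.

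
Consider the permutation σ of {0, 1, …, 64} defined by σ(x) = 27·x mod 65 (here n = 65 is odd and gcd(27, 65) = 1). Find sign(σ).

Start at x=14: 14 → 53 → 1 → 27 → 14 (one orbit).
26 cycles of lengths [4, 4, 4, 4, 4, 4, 4, 4, 4, 4, 4, 4, 4, 1, 1, 1, 1, 1, 1, 1, 1, 1, 1, 1, 1, 1].
26 cycles on 65: each ℓ→(−1)^(ℓ−1), product (−1)^39 = -1.

-1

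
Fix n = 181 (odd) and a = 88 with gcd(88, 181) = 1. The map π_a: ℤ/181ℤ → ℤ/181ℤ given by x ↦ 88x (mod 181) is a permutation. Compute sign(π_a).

Orbit of 132 under x↦88x: [132, 32, 101, 19, 43, 164, 133]… (length divides ord_181(88)).
The orbit structure of x ↦ 88x mod 181: 6 orbits of sizes [36, 36, 36, 36, 36, 1].
6 cycles on 181: each ℓ→(−1)^(ℓ−1), product (−1)^175 = -1.
Check: (88/181) = -1 by Zolotarev.

-1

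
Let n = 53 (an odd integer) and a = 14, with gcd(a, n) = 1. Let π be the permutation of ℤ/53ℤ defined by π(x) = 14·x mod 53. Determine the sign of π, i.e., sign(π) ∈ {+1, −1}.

-1

Orbit of 4 under x↦14x: [4, 3, 42, 5, 17, 26, 46]… (length divides ord_53(14)).
2 cycles of lengths [52, 1].
53 − 2 = 51 transpositions; sign(π) = (−1)^51 = -1.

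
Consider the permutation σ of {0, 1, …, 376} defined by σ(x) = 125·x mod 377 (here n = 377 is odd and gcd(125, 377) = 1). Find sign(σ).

-1

Start at x=168: 168 → 265 → 326 → 34 → 103 → 57 → 339 → … (one orbit).
Cycle type of π: 28×12 + 14×2 + 4×3 + 1; total 18 cycles.
18 cycles on 377: each ℓ→(−1)^(ℓ−1), product (−1)^359 = -1.
(125|377)_J = -1 (Zolotarev's lemma cross-check).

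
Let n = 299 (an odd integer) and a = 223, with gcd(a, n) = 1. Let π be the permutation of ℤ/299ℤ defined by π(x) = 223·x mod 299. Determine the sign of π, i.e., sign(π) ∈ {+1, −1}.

-1

Trace 133: π^k(133) = [133, 58, 77, 128, 139, 200, 49] for k=0..6.
π_223 has 6 disjoint cycles with lengths [132, 132, 12, 11, 11, 1] on {0,…,298}.
sign(π) = (−1)^{n − #cycles} = (−1)^{299−6} = (−1)^293 = -1.
(223|299)_J = -1 (Zolotarev's lemma cross-check).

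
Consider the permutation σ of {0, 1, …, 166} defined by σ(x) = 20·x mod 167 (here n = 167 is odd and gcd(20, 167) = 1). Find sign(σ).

-1

Start at x=80: 80 → 97 → 103 → 56 → 118 → 22 → 106 → … (one orbit).
π_20 has 2 disjoint cycles with lengths [166, 1] on {0,…,166}.
167 − 2 = 165 transpositions; sign(π) = (−1)^165 = -1.
Via Zolotarev, sign(π_{20}) = (20|167) = -1.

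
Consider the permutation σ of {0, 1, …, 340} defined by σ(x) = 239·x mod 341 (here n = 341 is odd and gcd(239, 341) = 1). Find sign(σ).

Trace 64: π^k(64) = [64, 292, 224, 340, 102, 167, 16] for k=0..6.
Cycle type of π: 30×11 + 10 + 1; total 13 cycles.
341 − 13 = 328 transpositions; sign(π) = (−1)^328 = +1.
Check: (239/341) = +1 by Zolotarev.

+1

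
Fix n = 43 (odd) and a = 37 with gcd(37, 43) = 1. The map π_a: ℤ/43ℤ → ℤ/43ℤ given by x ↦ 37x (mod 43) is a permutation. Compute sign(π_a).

Trace 37: π^k(37) = [37, 36, 42, 6, 7, 1] for k=0..5.
π_37 has 8 disjoint cycles with lengths [6, 6, 6, 6, 6, 6, 6, 1] on {0,…,42}.
With 8 cycles on 43 points, sign = (−1)^{43−8} = -1.
The Jacobi symbol (37|43) = -1 (Zolotarev) agrees.

-1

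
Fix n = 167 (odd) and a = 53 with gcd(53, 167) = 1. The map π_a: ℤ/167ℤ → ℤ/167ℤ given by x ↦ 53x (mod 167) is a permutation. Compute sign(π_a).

Orbit of 114 under x↦53x: [114, 30, 87, 102, 62, 113, 144]… (length divides ord_167(53)).
Cycle type of π: 166 + 1; total 2 cycles.
n − c = 167 − 2 = 165; sign = (−1)^165 = -1.

-1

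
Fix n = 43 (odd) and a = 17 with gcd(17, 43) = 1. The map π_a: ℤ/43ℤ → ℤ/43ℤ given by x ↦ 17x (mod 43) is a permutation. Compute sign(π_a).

+1

Orbit of 35 under x↦17x: [35, 36, 10, 41, 9, 24, 21]… (length divides ord_43(17)).
π_17 has 3 disjoint cycles with lengths [21, 21, 1] on {0,…,42}.
With 3 cycles on 43 points, sign = (−1)^{43−3} = +1.
Check: (17/43) = +1 by Zolotarev.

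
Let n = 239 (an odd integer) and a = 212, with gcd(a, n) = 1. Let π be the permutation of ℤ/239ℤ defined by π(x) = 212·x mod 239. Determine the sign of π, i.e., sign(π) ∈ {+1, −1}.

Trace 211: π^k(211) = [211, 39, 142, 229, 31, 119, 133] for k=0..6.
π_212 has 2 disjoint cycles with lengths [238, 1] on {0,…,238}.
n − c = 239 − 2 = 237; sign = (−1)^237 = -1.
(212|239)_J = -1 (Zolotarev's lemma cross-check).

-1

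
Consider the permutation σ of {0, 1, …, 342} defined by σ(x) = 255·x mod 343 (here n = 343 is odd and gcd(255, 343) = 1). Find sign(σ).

-1

Start at x=71: 71 → 269 → 338 → 97 → 39 → 341 → 176 → … (one orbit).
Cycle type of π: 294 + 42 + 6 + 1; total 4 cycles.
343 − 4 = 339 transpositions; sign(π) = (−1)^339 = -1.
The Jacobi symbol (255|343) = -1 (Zolotarev) agrees.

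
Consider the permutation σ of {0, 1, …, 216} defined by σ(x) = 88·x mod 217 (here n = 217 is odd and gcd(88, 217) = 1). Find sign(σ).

-1

Trace 1: π^k(1) = [1, 88, 149, 92, 67, 37] for k=0..5.
38 cycles of lengths [6, 6, 6, 6, 6, 6, 6, 6, 6, 6, 6, 6, 6, 6, 6, 6, 6, 6, 6, 6, 6, 6, 6, 6, 6, 6, 6, 6, 6, 6, 6, 6, 6, 6, 6, 3, 3, 1].
Σ(ℓ_i−1) = 217−38 = 179; sign = (−1)^179 = -1.
Zolotarev: (88|217) = -1, matching the cycle-count sign.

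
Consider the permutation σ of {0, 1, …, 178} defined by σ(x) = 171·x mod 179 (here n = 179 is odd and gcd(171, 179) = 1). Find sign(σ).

+1

Start at x=110: 110 → 15 → 59 → 65 → 17 → 43 → 14 → … (one orbit).
The orbit structure of x ↦ 171x mod 179: 3 orbits of sizes [89, 89, 1].
With 3 cycles on 179 points, sign = (−1)^{179−3} = +1.
Via Zolotarev, sign(π_{171}) = (171|179) = +1.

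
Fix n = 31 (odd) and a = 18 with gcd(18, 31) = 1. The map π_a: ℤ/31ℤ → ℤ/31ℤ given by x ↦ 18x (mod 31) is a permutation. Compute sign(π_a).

+1

Trace 2: π^k(2) = [2, 5, 28, 8, 20, 19, 1] for k=0..6.
Decompose π into cycles: lengths [15, 15, 1] (3 cycles, including the fixed point 0).
n − c = 31 − 3 = 28; sign = (−1)^28 = +1.
Via Zolotarev, sign(π_{18}) = (18|31) = +1.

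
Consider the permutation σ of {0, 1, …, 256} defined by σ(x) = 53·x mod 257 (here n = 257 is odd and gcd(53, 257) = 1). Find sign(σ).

-1

Orbit of 155 under x↦53x: [155, 248, 37, 162, 105, 168, 166]… (length divides ord_257(53)).
Cycle lengths of π_53 on ℤ/257ℤ: [256, 1]; 2 cycles in total.
With 2 cycles on 257 points, sign = (−1)^{257−2} = -1.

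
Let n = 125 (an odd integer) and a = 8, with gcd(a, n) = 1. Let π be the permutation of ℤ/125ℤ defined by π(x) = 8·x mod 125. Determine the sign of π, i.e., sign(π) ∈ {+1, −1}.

Orbit of 69 under x↦8x: [69, 52, 41, 78, 124, 117, 61]… (length divides ord_125(8)).
The orbit structure of x ↦ 8x mod 125: 4 orbits of sizes [100, 20, 4, 1].
4 cycles on 125: each ℓ→(−1)^(ℓ−1), product (−1)^121 = -1.
(8|125)_J = -1 (Zolotarev's lemma cross-check).

-1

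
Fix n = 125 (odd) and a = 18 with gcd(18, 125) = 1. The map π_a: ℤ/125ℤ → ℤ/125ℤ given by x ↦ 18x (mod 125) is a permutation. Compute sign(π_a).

Trace 26: π^k(26) = [26, 93, 49, 7, 1, 18, 74] for k=0..6.
Cycle type of π: 20×5 + 4×6 + 1; total 12 cycles.
With 12 cycles on 125 points, sign = (−1)^{125−12} = -1.
(18|125)_J = -1 (Zolotarev's lemma cross-check).

-1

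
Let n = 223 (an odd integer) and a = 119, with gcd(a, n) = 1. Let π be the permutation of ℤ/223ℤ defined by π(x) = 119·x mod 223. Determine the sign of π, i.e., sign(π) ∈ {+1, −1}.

+1

Trace 82: π^k(82) = [82, 169, 41, 196, 132, 98, 66] for k=0..6.
The orbit structure of x ↦ 119x mod 223: 7 orbits of sizes [37, 37, 37, 37, 37, 37, 1].
sign(π) = (−1)^{n − #cycles} = (−1)^{223−7} = (−1)^216 = +1.
The Jacobi symbol (119|223) = +1 (Zolotarev) agrees.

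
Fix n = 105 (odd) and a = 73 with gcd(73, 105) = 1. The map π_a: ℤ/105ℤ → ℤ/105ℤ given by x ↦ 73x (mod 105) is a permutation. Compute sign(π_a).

+1

Start at x=82: 82 → 1 → 73 → 79 → 97 → 46 → 103 → … (one orbit).
π_73 has 15 disjoint cycles with lengths [12, 12, 12, 12, 12, 12, 6, 6, 6, 4, 4, 4, 1, 1, 1] on {0,…,104}.
Σ(ℓ_i−1) = 105−15 = 90; sign = (−1)^90 = +1.
The Jacobi symbol (73|105) = +1 (Zolotarev) agrees.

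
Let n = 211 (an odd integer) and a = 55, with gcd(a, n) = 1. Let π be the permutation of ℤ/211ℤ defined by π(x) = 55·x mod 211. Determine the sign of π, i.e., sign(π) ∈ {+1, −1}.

Orbit of 1 under x↦55x: [1, 55, 71, 107, 188]… (length divides ord_211(55)).
Cycle type of π: 5×42 + 1; total 43 cycles.
sign(π) = (−1)^{n − #cycles} = (−1)^{211−43} = (−1)^168 = +1.

+1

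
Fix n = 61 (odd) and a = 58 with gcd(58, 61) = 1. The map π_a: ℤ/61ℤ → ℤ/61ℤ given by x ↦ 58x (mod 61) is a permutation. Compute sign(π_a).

+1

Trace 9: π^k(9) = [9, 34, 20, 1, 58] for k=0..4.
π_58 has 13 disjoint cycles with lengths [5, 5, 5, 5, 5, 5, 5, 5, 5, 5, 5, 5, 1] on {0,…,60}.
61 − 13 = 48 transpositions; sign(π) = (−1)^48 = +1.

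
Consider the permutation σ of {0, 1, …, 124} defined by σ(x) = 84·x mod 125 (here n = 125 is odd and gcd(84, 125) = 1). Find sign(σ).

+1

Trace 81: π^k(81) = [81, 54, 36, 24, 16, 94, 21] for k=0..6.
Decompose π into cycles: lengths [50, 50, 10, 10, 2, 2, 1] (7 cycles, including the fixed point 0).
sign(π) = (−1)^{n − #cycles} = (−1)^{125−7} = (−1)^118 = +1.
Check: (84/125) = +1 by Zolotarev.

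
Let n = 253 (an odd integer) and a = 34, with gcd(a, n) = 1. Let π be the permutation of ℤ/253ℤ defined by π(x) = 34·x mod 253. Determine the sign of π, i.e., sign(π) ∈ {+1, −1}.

Start at x=12: 12 → 155 → 210 → 56 → 133 → 221 → 177 → … (one orbit).
22 cycles of lengths [22, 22, 22, 22, 22, 22, 22, 22, 22, 22, 22, 1, 1, 1, 1, 1, 1, 1, 1, 1, 1, 1].
Σ(ℓ_i−1) = 253−22 = 231; sign = (−1)^231 = -1.

-1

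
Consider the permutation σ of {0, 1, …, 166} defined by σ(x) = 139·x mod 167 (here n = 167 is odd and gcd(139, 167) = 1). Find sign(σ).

Trace 27: π^k(27) = [27, 79, 126, 146, 87, 69, 72] for k=0..6.
π_139 has 2 disjoint cycles with lengths [166, 1] on {0,…,166}.
n − c = 167 − 2 = 165; sign = (−1)^165 = -1.
(139|167)_J = -1 (Zolotarev's lemma cross-check).

-1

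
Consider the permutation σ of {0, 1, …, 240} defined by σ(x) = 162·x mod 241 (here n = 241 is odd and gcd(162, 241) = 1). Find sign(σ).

+1

Orbit of 180 under x↦162x: [180, 240, 79, 25, 194, 98, 211]… (length divides ord_241(162)).
Decompose π into cycles: lengths [40, 40, 40, 40, 40, 40, 1] (7 cycles, including the fixed point 0).
With 7 cycles on 241 points, sign = (−1)^{241−7} = +1.
The Jacobi symbol (162|241) = +1 (Zolotarev) agrees.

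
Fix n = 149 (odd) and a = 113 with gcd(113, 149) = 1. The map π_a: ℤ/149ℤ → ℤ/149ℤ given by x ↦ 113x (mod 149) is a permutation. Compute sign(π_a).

Trace 36: π^k(36) = [36, 45, 19, 61, 39, 86, 33] for k=0..6.
The orbit structure of x ↦ 113x mod 149: 3 orbits of sizes [74, 74, 1].
sign(π) = (−1)^{n − #cycles} = (−1)^{149−3} = (−1)^146 = +1.
Zolotarev: (113|149) = +1, matching the cycle-count sign.

+1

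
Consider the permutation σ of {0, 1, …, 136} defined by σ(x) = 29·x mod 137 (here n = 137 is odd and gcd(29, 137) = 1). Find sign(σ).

-1

Trace 8: π^k(8) = [8, 95, 15, 24, 11, 45, 72] for k=0..6.
2 cycles of lengths [136, 1].
n − c = 137 − 2 = 135; sign = (−1)^135 = -1.
Zolotarev: (29|137) = -1, matching the cycle-count sign.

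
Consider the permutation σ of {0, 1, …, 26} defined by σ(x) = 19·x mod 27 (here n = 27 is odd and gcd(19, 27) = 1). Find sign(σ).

+1

Orbit of 1 under x↦19x: [1, 19, 10]… (length divides ord_27(19)).
π_19 has 15 disjoint cycles with lengths [3, 3, 3, 3, 3, 3, 1, 1, 1, 1, 1, 1, 1, 1, 1] on {0,…,26}.
27 − 15 = 12 transpositions; sign(π) = (−1)^12 = +1.
Via Zolotarev, sign(π_{19}) = (19|27) = +1.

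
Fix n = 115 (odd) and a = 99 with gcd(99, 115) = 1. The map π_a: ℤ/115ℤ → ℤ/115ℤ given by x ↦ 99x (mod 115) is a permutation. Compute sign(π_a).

-1

Orbit of 26 under x↦99x: [26, 44, 101, 109, 96, 74, 81]… (length divides ord_115(99)).
Decompose π into cycles: lengths [22, 22, 22, 22, 22, 2, 2, 1] (8 cycles, including the fixed point 0).
8 cycles on 115: each ℓ→(−1)^(ℓ−1), product (−1)^107 = -1.
The Jacobi symbol (99|115) = -1 (Zolotarev) agrees.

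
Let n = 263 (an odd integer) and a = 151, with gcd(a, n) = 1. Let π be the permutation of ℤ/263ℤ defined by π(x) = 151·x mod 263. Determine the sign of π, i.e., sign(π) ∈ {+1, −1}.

Orbit of 37 under x↦151x: [37, 64, 196, 140, 100, 109, 153]… (length divides ord_263(151)).
The orbit structure of x ↦ 151x mod 263: 3 orbits of sizes [131, 131, 1].
Σ(ℓ_i−1) = 263−3 = 260; sign = (−1)^260 = +1.
Via Zolotarev, sign(π_{151}) = (151|263) = +1.

+1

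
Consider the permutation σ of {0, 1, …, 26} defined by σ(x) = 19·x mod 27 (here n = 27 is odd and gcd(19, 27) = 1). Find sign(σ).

+1

Orbit of 19 under x↦19x: [19, 10, 1]… (length divides ord_27(19)).
15 cycles of lengths [3, 3, 3, 3, 3, 3, 1, 1, 1, 1, 1, 1, 1, 1, 1].
15 cycles on 27: each ℓ→(−1)^(ℓ−1), product (−1)^12 = +1.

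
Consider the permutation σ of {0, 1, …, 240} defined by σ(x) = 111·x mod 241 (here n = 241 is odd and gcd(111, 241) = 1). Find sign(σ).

-1

Trace 115: π^k(115) = [115, 233, 76, 1, 111, 30, 197] for k=0..6.
Cycle lengths of π_111 on ℤ/241ℤ: [16, 16, 16, 16, 16, 16, 16, 16, 16, 16, 16, 16, 16, 16, 16, 1]; 16 cycles in total.
sign(π) = (−1)^{n − #cycles} = (−1)^{241−16} = (−1)^225 = -1.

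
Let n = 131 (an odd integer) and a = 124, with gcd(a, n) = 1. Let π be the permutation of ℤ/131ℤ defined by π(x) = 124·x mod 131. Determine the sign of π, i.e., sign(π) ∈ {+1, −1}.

-1

Start at x=84: 84 → 67 → 55 → 8 → 75 → 130 → 7 → … (one orbit).
2 cycles of lengths [130, 1].
sign(π) = (−1)^{n − #cycles} = (−1)^{131−2} = (−1)^129 = -1.
Check: (124/131) = -1 by Zolotarev.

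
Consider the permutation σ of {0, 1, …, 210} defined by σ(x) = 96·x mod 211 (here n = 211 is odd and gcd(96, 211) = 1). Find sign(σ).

Orbit of 64 under x↦96x: [64, 25, 79, 199, 114, 183, 55]… (length divides ord_211(96)).
Cycle type of π: 35×6 + 1; total 7 cycles.
211 − 7 = 204 transpositions; sign(π) = (−1)^204 = +1.
Check: (96/211) = +1 by Zolotarev.

+1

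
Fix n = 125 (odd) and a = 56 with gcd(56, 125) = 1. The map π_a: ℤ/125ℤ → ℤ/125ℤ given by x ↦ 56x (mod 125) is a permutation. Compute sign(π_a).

+1

Trace 81: π^k(81) = [81, 36, 16, 21, 51, 106, 61] for k=0..6.
Decompose π into cycles: lengths [25, 25, 25, 25, 5, 5, 5, 5, 1, 1, 1, 1, 1] (13 cycles, including the fixed point 0).
With 13 cycles on 125 points, sign = (−1)^{125−13} = +1.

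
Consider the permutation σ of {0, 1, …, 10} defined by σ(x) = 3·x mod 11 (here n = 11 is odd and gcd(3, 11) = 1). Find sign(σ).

Trace 4: π^k(4) = [4, 1, 3, 9, 5] for k=0..4.
3 cycles of lengths [5, 5, 1].
3 cycles on 11: each ℓ→(−1)^(ℓ−1), product (−1)^8 = +1.
(3|11)_J = +1 (Zolotarev's lemma cross-check).

+1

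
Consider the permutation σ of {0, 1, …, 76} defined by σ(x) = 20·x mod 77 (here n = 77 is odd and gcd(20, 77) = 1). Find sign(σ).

-1

Start at x=15: 15 → 69 → 71 → 34 → 64 → 48 → 36 → … (one orbit).
Decompose π into cycles: lengths [10, 10, 10, 10, 10, 10, 5, 5, 2, 2, 2, 1] (12 cycles, including the fixed point 0).
sign(π) = (−1)^{n − #cycles} = (−1)^{77−12} = (−1)^65 = -1.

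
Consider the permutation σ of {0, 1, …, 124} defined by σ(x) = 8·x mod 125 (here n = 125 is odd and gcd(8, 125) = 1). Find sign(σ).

-1

Start at x=7: 7 → 56 → 73 → 84 → 47 → 1 → 8 → … (one orbit).
Cycle type of π: 100 + 20 + 4 + 1; total 4 cycles.
Σ(ℓ_i−1) = 125−4 = 121; sign = (−1)^121 = -1.
Check: (8/125) = -1 by Zolotarev.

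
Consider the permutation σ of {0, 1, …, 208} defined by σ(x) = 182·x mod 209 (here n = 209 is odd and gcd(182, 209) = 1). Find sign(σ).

Trace 163: π^k(163) = [163, 197, 115, 30, 26, 134, 144] for k=0..6.
π_182 has 14 disjoint cycles with lengths [30, 30, 30, 30, 30, 30, 10, 3, 3, 3, 3, 3, 3, 1] on {0,…,208}.
14 cycles on 209: each ℓ→(−1)^(ℓ−1), product (−1)^195 = -1.

-1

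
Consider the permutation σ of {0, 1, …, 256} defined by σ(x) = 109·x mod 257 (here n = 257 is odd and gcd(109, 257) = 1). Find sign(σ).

-1

Trace 217: π^k(217) = [217, 9, 210, 17, 54, 232, 102] for k=0..6.
2 cycles of lengths [256, 1].
Σ(ℓ_i−1) = 257−2 = 255; sign = (−1)^255 = -1.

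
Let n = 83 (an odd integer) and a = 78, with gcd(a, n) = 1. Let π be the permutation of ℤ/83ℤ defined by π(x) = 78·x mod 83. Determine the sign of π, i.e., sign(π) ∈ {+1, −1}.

Trace 7: π^k(7) = [7, 48, 9, 38, 59, 37, 64] for k=0..6.
3 cycles of lengths [41, 41, 1].
Σ(ℓ_i−1) = 83−3 = 80; sign = (−1)^80 = +1.
(78|83)_J = +1 (Zolotarev's lemma cross-check).

+1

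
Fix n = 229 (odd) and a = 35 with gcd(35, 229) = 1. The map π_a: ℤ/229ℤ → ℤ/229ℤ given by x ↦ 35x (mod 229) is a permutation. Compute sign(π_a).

Orbit of 50 under x↦35x: [50, 147, 107, 81, 87, 68, 90]… (length divides ord_229(35)).
Cycle lengths of π_35 on ℤ/229ℤ: [228, 1]; 2 cycles in total.
n − c = 229 − 2 = 227; sign = (−1)^227 = -1.
Zolotarev: (35|229) = -1, matching the cycle-count sign.

-1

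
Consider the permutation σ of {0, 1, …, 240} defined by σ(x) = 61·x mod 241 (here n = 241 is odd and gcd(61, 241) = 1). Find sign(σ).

Trace 87: π^k(87) = [87, 5, 64, 48, 36, 27, 201] for k=0..6.
Cycle type of π: 40×6 + 1; total 7 cycles.
sign(π) = (−1)^{n − #cycles} = (−1)^{241−7} = (−1)^234 = +1.
(61|241)_J = +1 (Zolotarev's lemma cross-check).

+1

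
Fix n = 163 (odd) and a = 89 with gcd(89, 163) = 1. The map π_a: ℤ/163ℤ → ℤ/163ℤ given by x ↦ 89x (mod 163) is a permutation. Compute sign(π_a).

-1

Start at x=93: 93 → 127 → 56 → 94 → 53 → 153 → 88 → … (one orbit).
Cycle type of π: 162 + 1; total 2 cycles.
Σ(ℓ_i−1) = 163−2 = 161; sign = (−1)^161 = -1.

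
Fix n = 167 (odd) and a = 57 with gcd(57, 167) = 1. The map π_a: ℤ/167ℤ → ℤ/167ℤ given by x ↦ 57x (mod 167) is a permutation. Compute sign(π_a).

+1

Start at x=85: 85 → 2 → 114 → 152 → 147 → 29 → 150 → … (one orbit).
Decompose π into cycles: lengths [83, 83, 1] (3 cycles, including the fixed point 0).
167 − 3 = 164 transpositions; sign(π) = (−1)^164 = +1.
Check: (57/167) = +1 by Zolotarev.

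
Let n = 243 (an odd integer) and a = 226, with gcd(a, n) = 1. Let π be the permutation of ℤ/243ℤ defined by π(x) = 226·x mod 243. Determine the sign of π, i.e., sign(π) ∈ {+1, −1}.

+1

Start at x=208: 208 → 109 → 91 → 154 → 55 → 37 → 100 → … (one orbit).
27 cycles of lengths [27, 27, 27, 27, 27, 27, 9, 9, 9, 9, 9, 9, 3, 3, 3, 3, 3, 3, 1, 1, 1, 1, 1, 1, 1, 1, 1].
sign(π) = (−1)^{n − #cycles} = (−1)^{243−27} = (−1)^216 = +1.
(226|243)_J = +1 (Zolotarev's lemma cross-check).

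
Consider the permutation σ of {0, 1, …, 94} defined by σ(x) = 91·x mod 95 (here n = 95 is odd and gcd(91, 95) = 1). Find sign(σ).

Trace 56: π^k(56) = [56, 61, 41, 26, 86, 36, 46] for k=0..6.
Cycle type of π: 18×5 + 1×5; total 10 cycles.
sign(π) = (−1)^{n − #cycles} = (−1)^{95−10} = (−1)^85 = -1.

-1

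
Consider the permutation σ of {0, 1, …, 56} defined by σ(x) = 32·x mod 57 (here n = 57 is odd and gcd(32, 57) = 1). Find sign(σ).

+1

Trace 16: π^k(16) = [16, 56, 25, 2, 7, 53, 43] for k=0..6.
Cycle type of π: 18×3 + 2 + 1; total 5 cycles.
n − c = 57 − 5 = 52; sign = (−1)^52 = +1.
(32|57)_J = +1 (Zolotarev's lemma cross-check).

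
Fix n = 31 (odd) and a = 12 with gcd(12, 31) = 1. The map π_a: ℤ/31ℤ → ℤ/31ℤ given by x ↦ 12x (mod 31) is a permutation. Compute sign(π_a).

-1

Trace 30: π^k(30) = [30, 19, 11, 8, 3, 5, 29] for k=0..6.
π_12 has 2 disjoint cycles with lengths [30, 1] on {0,…,30}.
sign(π) = (−1)^{n − #cycles} = (−1)^{31−2} = (−1)^29 = -1.
Via Zolotarev, sign(π_{12}) = (12|31) = -1.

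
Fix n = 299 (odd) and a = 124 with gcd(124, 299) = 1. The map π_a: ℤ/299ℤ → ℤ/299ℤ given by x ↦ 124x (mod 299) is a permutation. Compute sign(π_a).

-1

Trace 81: π^k(81) = [81, 177, 121, 54, 118, 280, 36] for k=0..6.
6 cycles of lengths [132, 132, 12, 11, 11, 1].
Σ(ℓ_i−1) = 299−6 = 293; sign = (−1)^293 = -1.
Zolotarev: (124|299) = -1, matching the cycle-count sign.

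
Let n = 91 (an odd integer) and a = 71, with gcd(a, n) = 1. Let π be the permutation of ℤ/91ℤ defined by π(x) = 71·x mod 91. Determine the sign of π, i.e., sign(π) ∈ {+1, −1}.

Start at x=29: 29 → 57 → 43 → 50 → 1 → 71 → 36 → … (one orbit).
14 cycles of lengths [12, 12, 12, 12, 12, 12, 12, 1, 1, 1, 1, 1, 1, 1].
91 − 14 = 77 transpositions; sign(π) = (−1)^77 = -1.

-1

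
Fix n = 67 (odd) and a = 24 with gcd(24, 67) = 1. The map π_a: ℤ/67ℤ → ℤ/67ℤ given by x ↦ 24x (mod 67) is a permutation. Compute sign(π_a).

+1

Trace 40: π^k(40) = [40, 22, 59, 9, 15, 25, 64] for k=0..6.
Cycle type of π: 11×6 + 1; total 7 cycles.
7 cycles on 67: each ℓ→(−1)^(ℓ−1), product (−1)^60 = +1.
Zolotarev: (24|67) = +1, matching the cycle-count sign.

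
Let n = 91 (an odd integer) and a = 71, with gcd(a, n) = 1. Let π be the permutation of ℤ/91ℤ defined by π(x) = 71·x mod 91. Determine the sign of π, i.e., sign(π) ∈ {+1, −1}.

Trace 15: π^k(15) = [15, 64, 85, 29, 57, 43, 50] for k=0..6.
π_71 has 14 disjoint cycles with lengths [12, 12, 12, 12, 12, 12, 12, 1, 1, 1, 1, 1, 1, 1] on {0,…,90}.
Σ(ℓ_i−1) = 91−14 = 77; sign = (−1)^77 = -1.

-1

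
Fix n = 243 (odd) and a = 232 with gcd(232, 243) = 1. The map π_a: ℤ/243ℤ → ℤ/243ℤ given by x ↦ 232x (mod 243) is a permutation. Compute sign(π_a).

+1

Trace 46: π^k(46) = [46, 223, 220, 10, 133, 238, 55] for k=0..6.
Cycle type of π: 81×2 + 27×2 + 9×2 + 3×2 + 1×3; total 11 cycles.
11 cycles on 243: each ℓ→(−1)^(ℓ−1), product (−1)^232 = +1.
(232|243)_J = +1 (Zolotarev's lemma cross-check).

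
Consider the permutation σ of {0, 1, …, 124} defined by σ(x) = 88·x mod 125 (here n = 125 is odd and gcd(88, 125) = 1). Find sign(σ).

-1

Start at x=66: 66 → 58 → 104 → 27 → 1 → 88 → 119 → … (one orbit).
Cycle lengths of π_88 on ℤ/125ℤ: [100, 20, 4, 1]; 4 cycles in total.
4 cycles on 125: each ℓ→(−1)^(ℓ−1), product (−1)^121 = -1.
The Jacobi symbol (88|125) = -1 (Zolotarev) agrees.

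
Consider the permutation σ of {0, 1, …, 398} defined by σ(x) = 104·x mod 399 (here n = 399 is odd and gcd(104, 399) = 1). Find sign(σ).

Trace 83: π^k(83) = [83, 253, 377, 106, 251, 169, 20] for k=0..6.
π_104 has 33 disjoint cycles with lengths [18, 18, 18, 18, 18, 18, 18, 18, 18, 18, 18, 18, 18, 18, 18, 18, 18, 18, 18, 18, 9, 9, 2, 2, 2, 2, 2, 2, 2, 2, 2, 2, 1] on {0,…,398}.
Σ(ℓ_i−1) = 399−33 = 366; sign = (−1)^366 = +1.

+1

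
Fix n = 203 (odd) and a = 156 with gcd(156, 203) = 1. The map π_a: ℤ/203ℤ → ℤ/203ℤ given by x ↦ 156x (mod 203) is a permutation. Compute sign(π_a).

Orbit of 197 under x↦156x: [197, 79, 144, 134, 198, 32, 120]… (length divides ord_203(156)).
6 cycles of lengths [84, 84, 28, 3, 3, 1].
6 cycles on 203: each ℓ→(−1)^(ℓ−1), product (−1)^197 = -1.

-1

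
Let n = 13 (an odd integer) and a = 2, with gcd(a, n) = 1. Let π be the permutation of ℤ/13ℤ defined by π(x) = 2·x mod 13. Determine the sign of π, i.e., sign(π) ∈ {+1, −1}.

Start at x=11: 11 → 9 → 5 → 10 → 7 → 1 → 2 → … (one orbit).
The orbit structure of x ↦ 2x mod 13: 2 orbits of sizes [12, 1].
sign(π) = (−1)^{n − #cycles} = (−1)^{13−2} = (−1)^11 = -1.

-1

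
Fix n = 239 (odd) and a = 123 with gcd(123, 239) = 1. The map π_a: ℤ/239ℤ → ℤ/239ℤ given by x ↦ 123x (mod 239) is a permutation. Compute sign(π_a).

-1

Trace 129: π^k(129) = [129, 93, 206, 4, 14, 49, 52] for k=0..6.
2 cycles of lengths [238, 1].
Σ(ℓ_i−1) = 239−2 = 237; sign = (−1)^237 = -1.
Check: (123/239) = -1 by Zolotarev.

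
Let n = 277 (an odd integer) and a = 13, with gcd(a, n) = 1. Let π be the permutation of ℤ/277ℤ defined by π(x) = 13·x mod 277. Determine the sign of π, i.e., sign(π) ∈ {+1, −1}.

Start at x=155: 155 → 76 → 157 → 102 → 218 → 64 → 1 → … (one orbit).
Cycle lengths of π_13 on ℤ/277ℤ: [46, 46, 46, 46, 46, 46, 1]; 7 cycles in total.
Σ(ℓ_i−1) = 277−7 = 270; sign = (−1)^270 = +1.
(13|277)_J = +1 (Zolotarev's lemma cross-check).

+1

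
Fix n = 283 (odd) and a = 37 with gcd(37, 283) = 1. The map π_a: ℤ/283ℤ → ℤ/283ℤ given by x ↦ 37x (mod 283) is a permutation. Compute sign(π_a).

Start at x=281: 281 → 209 → 92 → 8 → 13 → 198 → 251 → … (one orbit).
Cycle type of π: 282 + 1; total 2 cycles.
2 cycles on 283: each ℓ→(−1)^(ℓ−1), product (−1)^281 = -1.
The Jacobi symbol (37|283) = -1 (Zolotarev) agrees.

-1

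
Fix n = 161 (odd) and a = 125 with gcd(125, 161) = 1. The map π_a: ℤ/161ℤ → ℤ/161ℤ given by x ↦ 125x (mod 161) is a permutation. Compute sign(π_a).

+1

Start at x=160: 160 → 36 → 153 → 127 → 97 → 50 → 132 → … (one orbit).
Cycle lengths of π_125 on ℤ/161ℤ: [22, 22, 22, 22, 22, 22, 22, 2, 2, 2, 1]; 11 cycles in total.
sign(π) = (−1)^{n − #cycles} = (−1)^{161−11} = (−1)^150 = +1.
Via Zolotarev, sign(π_{125}) = (125|161) = +1.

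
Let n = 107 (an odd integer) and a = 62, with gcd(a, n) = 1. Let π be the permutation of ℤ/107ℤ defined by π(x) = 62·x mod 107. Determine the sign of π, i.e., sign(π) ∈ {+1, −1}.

+1

Start at x=42: 42 → 36 → 92 → 33 → 13 → 57 → 3 → … (one orbit).
π_62 has 3 disjoint cycles with lengths [53, 53, 1] on {0,…,106}.
sign(π) = (−1)^{n − #cycles} = (−1)^{107−3} = (−1)^104 = +1.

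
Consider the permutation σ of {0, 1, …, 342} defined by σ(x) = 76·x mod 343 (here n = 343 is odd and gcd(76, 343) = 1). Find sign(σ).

Start at x=188: 188 → 225 → 293 → 316 → 6 → 113 → 13 → … (one orbit).
Decompose π into cycles: lengths [98, 98, 98, 14, 14, 14, 2, 2, 2, 1] (10 cycles, including the fixed point 0).
n − c = 343 − 10 = 333; sign = (−1)^333 = -1.
Check: (76/343) = -1 by Zolotarev.

-1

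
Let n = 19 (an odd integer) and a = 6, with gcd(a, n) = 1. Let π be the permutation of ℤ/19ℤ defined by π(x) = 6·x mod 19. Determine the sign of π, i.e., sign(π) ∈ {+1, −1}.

+1

Start at x=9: 9 → 16 → 1 → 6 → 17 → 7 → 4 → … (one orbit).
Cycle type of π: 9×2 + 1; total 3 cycles.
With 3 cycles on 19 points, sign = (−1)^{19−3} = +1.
Check: (6/19) = +1 by Zolotarev.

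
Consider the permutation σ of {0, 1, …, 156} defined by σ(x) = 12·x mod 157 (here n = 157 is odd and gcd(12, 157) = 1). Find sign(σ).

+1

Trace 144: π^k(144) = [144, 1, 12] for k=0..2.
Decompose π into cycles: lengths [3, 3, 3, 3, 3, 3, 3, 3, 3, 3, 3, 3, 3, 3, 3, 3, 3, 3, 3, 3, 3, 3, 3, 3, 3, 3, 3, 3, 3, 3, 3, 3, 3, 3, 3, 3, 3, 3, 3, 3, 3, 3, 3, 3, 3, 3, 3, 3, 3, 3, 3, 3, 1] (53 cycles, including the fixed point 0).
157 − 53 = 104 transpositions; sign(π) = (−1)^104 = +1.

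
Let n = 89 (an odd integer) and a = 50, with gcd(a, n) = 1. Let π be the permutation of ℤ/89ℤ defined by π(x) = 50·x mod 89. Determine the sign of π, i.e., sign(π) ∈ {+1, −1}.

Start at x=16: 16 → 88 → 39 → 81 → 45 → 25 → 4 → … (one orbit).
5 cycles of lengths [22, 22, 22, 22, 1].
Σ(ℓ_i−1) = 89−5 = 84; sign = (−1)^84 = +1.
(50|89)_J = +1 (Zolotarev's lemma cross-check).

+1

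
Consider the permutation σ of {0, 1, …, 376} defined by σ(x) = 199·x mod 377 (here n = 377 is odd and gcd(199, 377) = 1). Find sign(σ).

+1

Start at x=25: 25 → 74 → 23 → 53 → 368 → 94 → 233 → … (one orbit).
Cycle lengths of π_199 on ℤ/377ℤ: [42, 42, 42, 42, 42, 42, 42, 42, 7, 7, 7, 7, 6, 6, 1]; 15 cycles in total.
377 − 15 = 362 transpositions; sign(π) = (−1)^362 = +1.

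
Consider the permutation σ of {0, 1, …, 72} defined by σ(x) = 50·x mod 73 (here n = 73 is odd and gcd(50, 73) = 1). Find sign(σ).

+1

Orbit of 8 under x↦50x: [8, 35, 71, 46, 37, 25, 9]… (length divides ord_73(50)).
Cycle type of π: 36×2 + 1; total 3 cycles.
n − c = 73 − 3 = 70; sign = (−1)^70 = +1.
Zolotarev: (50|73) = +1, matching the cycle-count sign.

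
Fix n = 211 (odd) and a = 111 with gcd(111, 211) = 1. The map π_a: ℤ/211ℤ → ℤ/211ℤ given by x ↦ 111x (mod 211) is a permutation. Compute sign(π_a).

Trace 188: π^k(188) = [188, 190, 201, 156, 14, 77, 107] for k=0..6.
The orbit structure of x ↦ 111x mod 211: 8 orbits of sizes [30, 30, 30, 30, 30, 30, 30, 1].
Σ(ℓ_i−1) = 211−8 = 203; sign = (−1)^203 = -1.

-1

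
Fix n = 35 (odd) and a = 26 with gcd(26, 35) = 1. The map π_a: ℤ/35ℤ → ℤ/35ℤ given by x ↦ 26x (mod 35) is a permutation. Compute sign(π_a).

-1

Orbit of 11 under x↦26x: [11, 6, 16, 31, 1, 26]… (length divides ord_35(26)).
10 cycles of lengths [6, 6, 6, 6, 6, 1, 1, 1, 1, 1].
sign(π) = (−1)^{n − #cycles} = (−1)^{35−10} = (−1)^25 = -1.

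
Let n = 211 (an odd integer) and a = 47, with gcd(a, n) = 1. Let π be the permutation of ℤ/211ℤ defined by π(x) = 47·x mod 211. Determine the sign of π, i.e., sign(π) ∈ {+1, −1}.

+1

Orbit of 82 under x↦47x: [82, 56, 100, 58, 194, 45, 5]… (length divides ord_211(47)).
π_47 has 3 disjoint cycles with lengths [105, 105, 1] on {0,…,210}.
211 − 3 = 208 transpositions; sign(π) = (−1)^208 = +1.
(47|211)_J = +1 (Zolotarev's lemma cross-check).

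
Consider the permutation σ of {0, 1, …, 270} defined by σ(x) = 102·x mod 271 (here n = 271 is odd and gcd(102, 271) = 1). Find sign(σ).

Orbit of 146 under x↦102x: [146, 258, 29, 248, 93, 1, 102]… (length divides ord_271(102)).
Cycle lengths of π_102 on ℤ/271ℤ: [18, 18, 18, 18, 18, 18, 18, 18, 18, 18, 18, 18, 18, 18, 18, 1]; 16 cycles in total.
271 − 16 = 255 transpositions; sign(π) = (−1)^255 = -1.
Via Zolotarev, sign(π_{102}) = (102|271) = -1.

-1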